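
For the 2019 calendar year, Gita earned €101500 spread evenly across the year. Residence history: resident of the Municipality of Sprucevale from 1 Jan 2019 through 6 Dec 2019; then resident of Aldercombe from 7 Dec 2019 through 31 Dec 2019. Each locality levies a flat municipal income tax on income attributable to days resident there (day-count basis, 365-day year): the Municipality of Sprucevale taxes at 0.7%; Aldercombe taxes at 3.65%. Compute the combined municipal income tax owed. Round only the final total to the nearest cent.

The Municipality of Sprucevale, 1 Jan – 6 Dec 2019: 340 days → €101500 × 0.7% × 340/365 = €661.8356
Aldercombe, 7 Dec – 31 Dec 2019: 25 days → €101500 × 3.65% × 25/365 = €253.7500
Total = €915.5856

€915.59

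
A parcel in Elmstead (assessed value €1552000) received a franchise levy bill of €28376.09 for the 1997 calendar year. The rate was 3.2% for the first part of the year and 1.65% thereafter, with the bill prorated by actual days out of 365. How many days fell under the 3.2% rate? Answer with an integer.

Let d = days at the first rate; then 365 − d days at the second rate.
€1552000 × [3.2%·d + 1.65%·(365−d)] / 365 = €28376.09
Solving gives d = 42, so the new rate took effect on February 12, 1997.

42 days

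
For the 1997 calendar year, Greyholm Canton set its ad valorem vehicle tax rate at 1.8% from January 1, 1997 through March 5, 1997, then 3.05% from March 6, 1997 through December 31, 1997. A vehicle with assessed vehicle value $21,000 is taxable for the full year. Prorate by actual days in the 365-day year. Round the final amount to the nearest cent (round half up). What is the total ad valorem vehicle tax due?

January 1 – March 5, 1997: 64 days at 1.8% → $21,000 × 1.8% × 64/365 = $66.2795
March 6 – December 31, 1997: 301 days at 3.05% → $21,000 × 3.05% × 301/365 = $528.1932
Total = $594.4726

$594.47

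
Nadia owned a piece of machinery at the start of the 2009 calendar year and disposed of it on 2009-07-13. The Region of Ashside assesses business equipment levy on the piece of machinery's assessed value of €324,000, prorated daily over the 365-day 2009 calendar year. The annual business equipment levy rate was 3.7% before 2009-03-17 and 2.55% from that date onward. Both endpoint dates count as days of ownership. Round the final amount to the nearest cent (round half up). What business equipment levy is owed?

€5,156.93

2009-01-01 to 2009-03-16: 75 days at 3.7% → €324,000 × 3.7% × 75/365 = €2,463.2877
2009-03-17 to 2009-07-13: 119 days at 2.55% → €324,000 × 2.55% × 119/365 = €2,693.6384
Total = €5,156.9260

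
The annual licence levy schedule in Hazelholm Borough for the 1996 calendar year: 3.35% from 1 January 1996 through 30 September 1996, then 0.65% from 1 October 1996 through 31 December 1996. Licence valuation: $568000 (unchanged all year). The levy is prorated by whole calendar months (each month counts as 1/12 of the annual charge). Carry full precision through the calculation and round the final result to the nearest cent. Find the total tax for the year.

$15194.00

1 January – 30 September 1996: 9 months at 3.35% → $568000 × 3.35% × 9/12 = $14271.0000
1 October – 31 December 1996: 3 months at 0.65% → $568000 × 0.65% × 3/12 = $923.0000
Total = $15194.0000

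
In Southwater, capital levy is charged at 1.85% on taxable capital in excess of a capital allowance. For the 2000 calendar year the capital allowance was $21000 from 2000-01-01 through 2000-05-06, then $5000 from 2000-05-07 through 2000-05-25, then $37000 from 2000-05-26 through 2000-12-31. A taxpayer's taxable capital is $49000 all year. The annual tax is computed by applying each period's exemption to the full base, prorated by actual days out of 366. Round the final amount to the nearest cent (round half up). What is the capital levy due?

2000-01-01 to 2000-05-06: 127 days, exemption $21000 → ($49000 − $21000) × 1.85% × 127/366 = $179.7432
2000-05-07 to 2000-05-25: 19 days, exemption $5000 → ($49000 − $5000) × 1.85% × 19/366 = $42.2568
2000-05-26 to 2000-12-31: 220 days, exemption $37000 → ($49000 − $37000) × 1.85% × 220/366 = $133.4426
Total = $355.4426

$355.44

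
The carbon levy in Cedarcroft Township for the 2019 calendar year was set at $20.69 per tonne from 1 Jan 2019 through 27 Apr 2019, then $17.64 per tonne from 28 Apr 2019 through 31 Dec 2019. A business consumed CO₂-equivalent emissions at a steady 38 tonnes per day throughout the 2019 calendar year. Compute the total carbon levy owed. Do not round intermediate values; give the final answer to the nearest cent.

$258,227.10

1 Jan – 27 Apr 2019: 117 days × 38 tonnes/day = 4,446 tonnes at $20.69/tonne → $91,987.74
28 Apr – 31 Dec 2019: 248 days × 38 tonnes/day = 9,424 tonnes at $17.64/tonne → $166,239.36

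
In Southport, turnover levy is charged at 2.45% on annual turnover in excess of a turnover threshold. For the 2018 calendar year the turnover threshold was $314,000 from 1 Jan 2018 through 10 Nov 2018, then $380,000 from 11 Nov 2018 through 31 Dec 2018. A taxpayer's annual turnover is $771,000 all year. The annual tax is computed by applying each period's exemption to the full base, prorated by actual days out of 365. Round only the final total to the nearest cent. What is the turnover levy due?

1 Jan – 10 Nov 2018: 314 days, exemption $314,000 → ($771,000 − $314,000) × 2.45% × 314/365 = $9,632.0575
11 Nov – 31 Dec 2018: 51 days, exemption $380,000 → ($771,000 − $380,000) × 2.45% × 51/365 = $1,338.5055
Total = $10,970.5630

$10,970.56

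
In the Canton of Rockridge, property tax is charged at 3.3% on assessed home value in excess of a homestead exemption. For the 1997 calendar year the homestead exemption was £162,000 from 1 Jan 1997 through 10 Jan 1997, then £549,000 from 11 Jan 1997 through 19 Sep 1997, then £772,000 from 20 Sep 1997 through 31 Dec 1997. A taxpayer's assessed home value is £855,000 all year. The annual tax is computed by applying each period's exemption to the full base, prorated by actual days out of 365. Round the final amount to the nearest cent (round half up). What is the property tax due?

£8,371.24

1 Jan – 10 Jan 1997: 10 days, exemption £162,000 → (£855,000 − £162,000) × 3.3% × 10/365 = £626.5479
11 Jan – 19 Sep 1997: 252 days, exemption £549,000 → (£855,000 − £549,000) × 3.3% × 252/365 = £6,971.7699
20 Sep – 31 Dec 1997: 103 days, exemption £772,000 → (£855,000 − £772,000) × 3.3% × 103/365 = £772.9233
Total = £8,371.2411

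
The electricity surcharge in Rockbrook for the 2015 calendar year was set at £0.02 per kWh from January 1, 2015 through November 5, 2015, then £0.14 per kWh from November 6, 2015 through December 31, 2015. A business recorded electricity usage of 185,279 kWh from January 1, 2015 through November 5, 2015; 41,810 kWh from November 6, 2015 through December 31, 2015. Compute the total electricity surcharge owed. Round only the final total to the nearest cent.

January 1 – November 5, 2015: 185,279 kWh at £0.02/kWh → £3,705.58
November 6 – December 31, 2015: 41,810 kWh at £0.14/kWh → £5,853.40

£9,558.98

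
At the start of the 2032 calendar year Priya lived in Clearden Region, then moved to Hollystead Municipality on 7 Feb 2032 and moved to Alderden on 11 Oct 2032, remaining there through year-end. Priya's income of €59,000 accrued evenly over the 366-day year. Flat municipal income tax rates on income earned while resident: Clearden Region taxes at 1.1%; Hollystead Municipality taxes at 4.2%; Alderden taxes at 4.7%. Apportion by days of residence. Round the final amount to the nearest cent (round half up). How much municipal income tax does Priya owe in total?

€2,359.19

Clearden Region, 1 Jan – 6 Feb 2032: 37 days → €59,000 × 1.1% × 37/366 = €65.6093
Hollystead Municipality, 7 Feb – 10 Oct 2032: 247 days → €59,000 × 4.2% × 247/366 = €1,672.3115
Alderden, 11 Oct – 31 Dec 2032: 82 days → €59,000 × 4.7% × 82/366 = €621.2732
Total = €2,359.1940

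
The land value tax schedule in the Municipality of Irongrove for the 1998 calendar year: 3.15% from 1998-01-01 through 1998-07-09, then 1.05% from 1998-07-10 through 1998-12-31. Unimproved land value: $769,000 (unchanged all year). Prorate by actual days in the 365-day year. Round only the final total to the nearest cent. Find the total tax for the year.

$16,480.83

1998-01-01 to 1998-07-09: 190 days at 3.15% → $769,000 × 3.15% × 190/365 = $12,609.4932
1998-07-10 to 1998-12-31: 175 days at 1.05% → $769,000 × 1.05% × 175/365 = $3,871.3356
Total = $16,480.8288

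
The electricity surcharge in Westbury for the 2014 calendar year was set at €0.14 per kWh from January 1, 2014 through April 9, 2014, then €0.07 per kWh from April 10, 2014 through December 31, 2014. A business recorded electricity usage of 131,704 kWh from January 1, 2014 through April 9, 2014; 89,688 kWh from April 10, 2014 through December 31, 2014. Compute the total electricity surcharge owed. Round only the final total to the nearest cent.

January 1 – April 9, 2014: 131,704 kWh at €0.14/kWh → €18438.56
April 10 – December 31, 2014: 89,688 kWh at €0.07/kWh → €6278.16

€24716.72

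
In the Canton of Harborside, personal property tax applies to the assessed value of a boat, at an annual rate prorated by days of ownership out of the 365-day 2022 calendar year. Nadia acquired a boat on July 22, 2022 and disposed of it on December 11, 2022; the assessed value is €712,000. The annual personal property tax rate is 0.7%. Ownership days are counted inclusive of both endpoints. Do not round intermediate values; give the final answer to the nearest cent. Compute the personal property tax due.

Days held (July 22 – December 11, 2022): 143 out of 365
Tax = €712,000 × 0.7% × 143/365 = €1,952.6356

€1,952.64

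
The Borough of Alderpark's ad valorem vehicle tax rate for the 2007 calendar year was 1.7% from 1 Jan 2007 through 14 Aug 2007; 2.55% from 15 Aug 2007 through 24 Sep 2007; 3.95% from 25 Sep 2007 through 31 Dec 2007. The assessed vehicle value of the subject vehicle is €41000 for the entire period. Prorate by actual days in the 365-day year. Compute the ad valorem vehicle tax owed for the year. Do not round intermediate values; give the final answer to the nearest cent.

1 Jan – 14 Aug 2007: 226 days at 1.7% → €41000 × 1.7% × 226/365 = €431.5671
15 Aug – 24 Sep 2007: 41 days at 2.55% → €41000 × 2.55% × 41/365 = €117.4397
25 Sep – 31 Dec 2007: 98 days at 3.95% → €41000 × 3.95% × 98/365 = €434.8247
Total = €983.8315

€983.83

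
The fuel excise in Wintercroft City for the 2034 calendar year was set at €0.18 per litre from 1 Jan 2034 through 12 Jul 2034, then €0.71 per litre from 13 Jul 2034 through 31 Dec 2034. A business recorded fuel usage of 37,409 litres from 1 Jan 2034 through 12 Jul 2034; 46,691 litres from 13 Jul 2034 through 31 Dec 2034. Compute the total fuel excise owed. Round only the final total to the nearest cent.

€39,884.23

1 Jan – 12 Jul 2034: 37,409 litres at €0.18/litre → €6,733.62
13 Jul – 31 Dec 2034: 46,691 litres at €0.71/litre → €33,150.61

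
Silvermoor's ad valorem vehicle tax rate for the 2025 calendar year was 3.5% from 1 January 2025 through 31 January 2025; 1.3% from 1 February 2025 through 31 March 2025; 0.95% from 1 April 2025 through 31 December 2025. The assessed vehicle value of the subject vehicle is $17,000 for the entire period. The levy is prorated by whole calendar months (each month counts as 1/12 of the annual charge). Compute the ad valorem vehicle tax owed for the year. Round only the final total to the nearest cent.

1 January – 31 January 2025: 1 month at 3.5% → $17,000 × 3.5% × 1/12 = $49.5833
1 February – 31 March 2025: 2 months at 1.3% → $17,000 × 1.3% × 2/12 = $36.8333
1 April – 31 December 2025: 9 months at 0.95% → $17,000 × 0.95% × 9/12 = $121.1250
Total = $207.5417

$207.54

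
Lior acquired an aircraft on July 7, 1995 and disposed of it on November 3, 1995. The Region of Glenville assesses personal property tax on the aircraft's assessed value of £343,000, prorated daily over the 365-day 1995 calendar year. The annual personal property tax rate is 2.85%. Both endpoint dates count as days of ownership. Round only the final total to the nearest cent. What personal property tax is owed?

Days held (July 7 – November 3, 1995): 120 out of 365
Tax = £343,000 × 2.85% × 120/365 = £3,213.8630

£3,213.86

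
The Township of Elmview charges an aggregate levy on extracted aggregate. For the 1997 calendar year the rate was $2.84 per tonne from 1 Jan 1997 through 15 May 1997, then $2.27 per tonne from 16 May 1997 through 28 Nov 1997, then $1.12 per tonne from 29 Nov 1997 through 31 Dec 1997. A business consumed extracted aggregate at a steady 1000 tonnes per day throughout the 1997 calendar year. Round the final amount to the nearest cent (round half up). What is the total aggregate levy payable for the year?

1 Jan – 15 May 1997: 135 days × 1000 tonnes/day = 135,000 tonnes at $2.84/tonne → $383400.00
16 May – 28 Nov 1997: 197 days × 1000 tonnes/day = 197,000 tonnes at $2.27/tonne → $447190.00
29 Nov – 31 Dec 1997: 33 days × 1000 tonnes/day = 33,000 tonnes at $1.12/tonne → $36960.00

$867550.00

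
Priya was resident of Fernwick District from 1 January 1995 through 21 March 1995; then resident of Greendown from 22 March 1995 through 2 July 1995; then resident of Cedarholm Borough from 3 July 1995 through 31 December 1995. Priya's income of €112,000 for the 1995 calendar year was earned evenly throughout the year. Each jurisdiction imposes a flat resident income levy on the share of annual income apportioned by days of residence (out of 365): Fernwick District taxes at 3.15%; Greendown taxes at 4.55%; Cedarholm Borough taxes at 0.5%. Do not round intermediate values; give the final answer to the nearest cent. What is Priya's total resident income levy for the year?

Fernwick District, 1 January – 21 March 1995: 80 days → €112,000 × 3.15% × 80/365 = €773.2603
Greendown, 22 March – 2 July 1995: 103 days → €112,000 × 4.55% × 103/365 = €1,438.0493
Cedarholm Borough, 3 July – 31 December 1995: 182 days → €112,000 × 0.5% × 182/365 = €279.2329
Total = €2,490.5425

€2,490.54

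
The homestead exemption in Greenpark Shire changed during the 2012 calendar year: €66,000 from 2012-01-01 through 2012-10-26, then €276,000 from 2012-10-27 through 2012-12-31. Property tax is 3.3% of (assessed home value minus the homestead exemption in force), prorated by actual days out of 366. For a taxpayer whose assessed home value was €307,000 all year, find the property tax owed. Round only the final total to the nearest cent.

€6,703.33

2012-01-01 to 2012-10-26: 300 days, exemption €66,000 → (€307,000 − €66,000) × 3.3% × 300/366 = €6,518.8525
2012-10-27 to 2012-12-31: 66 days, exemption €276,000 → (€307,000 − €276,000) × 3.3% × 66/366 = €184.4754
Total = €6,703.3279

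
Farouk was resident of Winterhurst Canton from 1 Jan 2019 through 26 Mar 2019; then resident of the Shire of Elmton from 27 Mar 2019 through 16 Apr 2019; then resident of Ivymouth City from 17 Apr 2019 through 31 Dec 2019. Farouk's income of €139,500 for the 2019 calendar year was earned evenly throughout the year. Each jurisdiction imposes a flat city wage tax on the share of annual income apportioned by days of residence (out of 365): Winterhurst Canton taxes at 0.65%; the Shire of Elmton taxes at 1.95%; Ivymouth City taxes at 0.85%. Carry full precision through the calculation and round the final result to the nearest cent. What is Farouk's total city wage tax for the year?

Winterhurst Canton, 1 Jan – 26 Mar 2019: 85 days → €139,500 × 0.65% × 85/365 = €211.1610
The Shire of Elmton, 27 Mar – 16 Apr 2019: 21 days → €139,500 × 1.95% × 21/365 = €156.5075
Ivymouth City, 17 Apr – 31 Dec 2019: 259 days → €139,500 × 0.85% × 259/365 = €841.3952
Total = €1,209.0637

€1,209.06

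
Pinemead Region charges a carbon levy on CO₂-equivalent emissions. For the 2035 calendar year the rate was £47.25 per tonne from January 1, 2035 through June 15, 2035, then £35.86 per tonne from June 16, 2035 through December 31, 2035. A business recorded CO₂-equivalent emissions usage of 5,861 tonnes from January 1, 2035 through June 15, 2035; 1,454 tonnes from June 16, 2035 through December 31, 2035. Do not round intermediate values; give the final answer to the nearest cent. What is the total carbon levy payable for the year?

£329,072.69

January 1 – June 15, 2035: 5,861 tonnes at £47.25/tonne → £276,932.25
June 16 – December 31, 2035: 1,454 tonnes at £35.86/tonne → £52,140.44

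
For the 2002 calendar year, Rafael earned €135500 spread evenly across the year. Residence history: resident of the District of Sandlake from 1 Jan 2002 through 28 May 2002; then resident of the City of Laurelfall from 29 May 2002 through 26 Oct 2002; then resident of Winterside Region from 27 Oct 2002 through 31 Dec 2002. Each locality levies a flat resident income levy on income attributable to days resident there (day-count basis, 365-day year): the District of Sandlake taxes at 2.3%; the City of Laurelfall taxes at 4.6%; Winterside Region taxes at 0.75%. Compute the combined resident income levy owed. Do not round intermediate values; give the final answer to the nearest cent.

€4026.02

The District of Sandlake, 1 Jan – 28 May 2002: 148 days → €135500 × 2.3% × 148/365 = €1263.6767
The City of Laurelfall, 29 May – 26 Oct 2002: 151 days → €135500 × 4.6% × 151/365 = €2578.5836
Winterside Region, 27 Oct – 31 Dec 2002: 66 days → €135500 × 0.75% × 66/365 = €183.7603
Total = €4026.0205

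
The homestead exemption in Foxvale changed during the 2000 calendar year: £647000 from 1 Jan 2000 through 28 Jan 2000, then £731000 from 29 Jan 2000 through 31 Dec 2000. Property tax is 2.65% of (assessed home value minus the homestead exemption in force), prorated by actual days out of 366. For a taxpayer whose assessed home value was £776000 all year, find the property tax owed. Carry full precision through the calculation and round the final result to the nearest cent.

1 Jan – 28 Jan 2000: 28 days, exemption £647000 → (£776000 − £647000) × 2.65% × 28/366 = £261.5246
29 Jan – 31 Dec 2000: 338 days, exemption £731000 → (£776000 − £731000) × 2.65% × 338/366 = £1101.2705
Total = £1362.7951

£1362.80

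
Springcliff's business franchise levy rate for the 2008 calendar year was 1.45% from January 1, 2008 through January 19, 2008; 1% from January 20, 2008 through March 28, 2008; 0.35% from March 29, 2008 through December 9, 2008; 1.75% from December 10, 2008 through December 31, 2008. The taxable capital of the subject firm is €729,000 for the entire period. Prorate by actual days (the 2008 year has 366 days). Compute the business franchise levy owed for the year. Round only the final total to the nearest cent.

January 1 – January 19, 2008: 19 days at 1.45% → €729,000 × 1.45% × 19/366 = €548.7418
January 20 – March 28, 2008: 69 days at 1% → €729,000 × 1% × 69/366 = €1,374.3443
March 29 – December 9, 2008: 256 days at 0.35% → €729,000 × 0.35% × 256/366 = €1,784.6557
December 10 – December 31, 2008: 22 days at 1.75% → €729,000 × 1.75% × 22/366 = €766.8443
Total = €4,474.5861

€4,474.59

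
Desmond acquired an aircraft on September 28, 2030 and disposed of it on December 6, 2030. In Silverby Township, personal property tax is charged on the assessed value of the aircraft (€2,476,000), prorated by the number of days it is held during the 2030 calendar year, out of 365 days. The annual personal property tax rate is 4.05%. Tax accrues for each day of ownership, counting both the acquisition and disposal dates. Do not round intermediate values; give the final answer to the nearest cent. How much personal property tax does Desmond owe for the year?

Days held (September 28 – December 6, 2030): 70 out of 365
Tax = €2,476,000 × 4.05% × 70/365 = €19,231.3973

€19,231.40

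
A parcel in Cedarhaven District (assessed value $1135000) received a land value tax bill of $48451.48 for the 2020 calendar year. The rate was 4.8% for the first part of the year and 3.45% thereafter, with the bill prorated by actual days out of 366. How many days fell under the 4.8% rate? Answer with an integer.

222 days

Let d = days at the first rate; then 366 − d days at the second rate.
$1135000 × [4.8%·d + 3.45%·(366−d)] / 366 = $48451.48
Solving gives d = 222, so the new rate took effect on 10 August 2020.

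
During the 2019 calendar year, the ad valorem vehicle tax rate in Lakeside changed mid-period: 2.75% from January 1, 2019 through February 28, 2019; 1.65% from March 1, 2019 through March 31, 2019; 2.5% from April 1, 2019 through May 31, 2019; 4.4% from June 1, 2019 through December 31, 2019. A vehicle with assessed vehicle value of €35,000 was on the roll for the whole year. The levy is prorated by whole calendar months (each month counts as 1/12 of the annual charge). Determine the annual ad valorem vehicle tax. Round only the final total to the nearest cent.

€1,252.71

January 1 – February 28, 2019: 2 months at 2.75% → €35,000 × 2.75% × 2/12 = €160.4167
March 1 – March 31, 2019: 1 month at 1.65% → €35,000 × 1.65% × 1/12 = €48.1250
April 1 – May 31, 2019: 2 months at 2.5% → €35,000 × 2.5% × 2/12 = €145.8333
June 1 – December 31, 2019: 7 months at 4.4% → €35,000 × 4.4% × 7/12 = €898.3333
Total = €1,252.7083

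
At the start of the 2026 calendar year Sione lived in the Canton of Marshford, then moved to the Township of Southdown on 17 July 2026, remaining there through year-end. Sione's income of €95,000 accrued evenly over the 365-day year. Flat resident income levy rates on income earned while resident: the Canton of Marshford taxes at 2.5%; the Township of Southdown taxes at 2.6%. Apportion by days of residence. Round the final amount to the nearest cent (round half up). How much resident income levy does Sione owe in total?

The Canton of Marshford, 1 January – 16 July 2026: 197 days → €95,000 × 2.5% × 197/365 = €1,281.8493
The Township of Southdown, 17 July – 31 December 2026: 168 days → €95,000 × 2.6% × 168/365 = €1,136.8767
Total = €2,418.7260

€2,418.73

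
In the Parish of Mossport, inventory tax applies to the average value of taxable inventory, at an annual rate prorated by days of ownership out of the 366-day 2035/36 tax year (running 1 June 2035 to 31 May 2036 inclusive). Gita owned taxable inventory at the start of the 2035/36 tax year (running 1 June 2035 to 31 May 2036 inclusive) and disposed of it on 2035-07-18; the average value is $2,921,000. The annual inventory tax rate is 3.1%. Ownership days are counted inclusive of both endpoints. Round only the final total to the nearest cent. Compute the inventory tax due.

$11,875.54

Days held (2035-06-01 to 2035-07-18): 48 out of 366
Tax = $2,921,000 × 3.1% × 48/366 = $11,875.5410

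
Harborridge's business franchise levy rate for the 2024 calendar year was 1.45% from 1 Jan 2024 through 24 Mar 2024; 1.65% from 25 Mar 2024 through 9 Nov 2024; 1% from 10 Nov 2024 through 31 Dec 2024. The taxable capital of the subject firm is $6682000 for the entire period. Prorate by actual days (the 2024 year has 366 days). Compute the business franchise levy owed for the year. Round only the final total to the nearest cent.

1 Jan – 24 Mar 2024: 84 days at 1.45% → $6682000 × 1.45% × 84/366 = $22236.8197
25 Mar – 9 Nov 2024: 230 days at 1.65% → $6682000 × 1.65% × 230/366 = $69284.6721
10 Nov – 31 Dec 2024: 52 days at 1% → $6682000 × 1% × 52/366 = $9493.5519
Total = $101015.0437

$101015.04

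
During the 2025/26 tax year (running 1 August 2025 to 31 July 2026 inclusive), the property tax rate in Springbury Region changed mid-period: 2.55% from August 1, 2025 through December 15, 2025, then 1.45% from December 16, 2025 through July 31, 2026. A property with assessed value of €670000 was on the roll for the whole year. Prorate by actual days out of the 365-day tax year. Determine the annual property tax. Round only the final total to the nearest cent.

August 1 – December 15, 2025: 137 days at 2.55% → €670000 × 2.55% × 137/365 = €6412.7260
December 16, 2025 – July 31, 2026: 228 days at 1.45% → €670000 × 1.45% × 228/365 = €6068.5479
Total = €12481.2740

€12481.27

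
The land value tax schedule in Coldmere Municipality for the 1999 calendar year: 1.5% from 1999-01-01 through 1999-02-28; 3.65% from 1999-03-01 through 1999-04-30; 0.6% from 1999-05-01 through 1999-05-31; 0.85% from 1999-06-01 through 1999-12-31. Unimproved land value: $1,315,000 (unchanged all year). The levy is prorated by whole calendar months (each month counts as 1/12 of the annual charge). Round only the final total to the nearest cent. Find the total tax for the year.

1999-01-01 to 1999-02-28: 2 months at 1.5% → $1,315,000 × 1.5% × 2/12 = $3,287.5000
1999-03-01 to 1999-04-30: 2 months at 3.65% → $1,315,000 × 3.65% × 2/12 = $7,999.5833
1999-05-01 to 1999-05-31: 1 month at 0.6% → $1,315,000 × 0.6% × 1/12 = $657.5000
1999-06-01 to 1999-12-31: 7 months at 0.85% → $1,315,000 × 0.85% × 7/12 = $6,520.2083
Total = $18,464.7917

$18,464.79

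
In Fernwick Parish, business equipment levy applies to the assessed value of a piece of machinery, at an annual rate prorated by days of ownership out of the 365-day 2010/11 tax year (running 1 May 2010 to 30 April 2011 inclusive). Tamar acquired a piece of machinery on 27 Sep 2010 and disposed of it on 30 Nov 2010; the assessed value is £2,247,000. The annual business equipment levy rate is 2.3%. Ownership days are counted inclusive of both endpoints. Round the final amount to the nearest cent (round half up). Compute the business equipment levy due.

£9,203.47

Days held (27 Sep – 30 Nov 2010): 65 out of 365
Tax = £2,247,000 × 2.3% × 65/365 = £9,203.4658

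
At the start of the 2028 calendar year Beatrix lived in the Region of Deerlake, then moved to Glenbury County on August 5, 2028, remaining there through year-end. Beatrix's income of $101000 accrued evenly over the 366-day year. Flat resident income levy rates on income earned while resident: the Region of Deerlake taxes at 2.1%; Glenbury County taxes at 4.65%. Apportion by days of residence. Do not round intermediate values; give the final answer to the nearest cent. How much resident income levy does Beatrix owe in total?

$3169.50

The Region of Deerlake, January 1 – August 4, 2028: 217 days → $101000 × 2.1% × 217/366 = $1257.5328
Glenbury County, August 5 – December 31, 2028: 149 days → $101000 × 4.65% × 149/366 = $1911.9631
Total = $3169.4959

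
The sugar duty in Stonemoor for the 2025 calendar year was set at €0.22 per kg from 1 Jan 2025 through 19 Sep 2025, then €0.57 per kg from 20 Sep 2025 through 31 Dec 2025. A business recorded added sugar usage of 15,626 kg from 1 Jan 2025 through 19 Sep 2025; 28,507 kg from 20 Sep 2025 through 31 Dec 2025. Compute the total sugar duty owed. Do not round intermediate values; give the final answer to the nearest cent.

€19,686.71

1 Jan – 19 Sep 2025: 15,626 kg at €0.22/kg → €3,437.72
20 Sep – 31 Dec 2025: 28,507 kg at €0.57/kg → €16,248.99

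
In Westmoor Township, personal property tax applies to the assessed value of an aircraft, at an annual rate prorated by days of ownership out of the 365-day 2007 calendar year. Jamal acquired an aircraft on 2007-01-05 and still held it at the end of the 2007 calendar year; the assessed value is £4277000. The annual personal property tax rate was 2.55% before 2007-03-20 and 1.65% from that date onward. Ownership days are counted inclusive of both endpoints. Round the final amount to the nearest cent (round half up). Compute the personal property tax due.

2007-01-05 to 2007-03-19: 74 days at 2.55% → £4277000 × 2.55% × 74/365 = £22111.5041
2007-03-20 to 2007-12-31: 287 days at 1.65% → £4277000 × 1.65% × 287/365 = £55489.6808
Total = £77601.1849

£77601.18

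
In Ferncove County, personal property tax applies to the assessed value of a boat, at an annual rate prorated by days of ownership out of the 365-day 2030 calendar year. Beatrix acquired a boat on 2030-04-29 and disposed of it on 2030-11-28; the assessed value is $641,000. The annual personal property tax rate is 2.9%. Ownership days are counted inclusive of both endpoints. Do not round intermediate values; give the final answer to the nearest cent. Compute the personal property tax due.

Days held (2030-04-29 to 2030-11-28): 214 out of 365
Tax = $641,000 × 2.9% × 214/365 = $10,898.7562

$10,898.76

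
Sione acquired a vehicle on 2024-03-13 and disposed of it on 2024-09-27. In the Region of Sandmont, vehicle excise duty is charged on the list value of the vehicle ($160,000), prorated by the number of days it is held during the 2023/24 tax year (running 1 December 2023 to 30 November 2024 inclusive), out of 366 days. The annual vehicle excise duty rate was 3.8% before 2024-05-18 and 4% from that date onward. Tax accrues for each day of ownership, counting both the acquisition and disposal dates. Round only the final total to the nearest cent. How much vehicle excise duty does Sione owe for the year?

$3,422.08

2024-03-13 to 2024-05-17: 66 days at 3.8% → $160,000 × 3.8% × 66/366 = $1,096.3934
2024-05-18 to 2024-09-27: 133 days at 4% → $160,000 × 4% × 133/366 = $2,325.6831
Total = $3,422.0765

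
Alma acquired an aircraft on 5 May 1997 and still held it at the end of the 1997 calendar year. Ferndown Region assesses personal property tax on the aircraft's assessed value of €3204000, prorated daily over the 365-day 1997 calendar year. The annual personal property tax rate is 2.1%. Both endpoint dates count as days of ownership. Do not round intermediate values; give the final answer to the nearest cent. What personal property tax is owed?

€44425.87

Days held (5 May – 31 Dec 1997): 241 out of 365
Tax = €3204000 × 2.1% × 241/365 = €44425.8740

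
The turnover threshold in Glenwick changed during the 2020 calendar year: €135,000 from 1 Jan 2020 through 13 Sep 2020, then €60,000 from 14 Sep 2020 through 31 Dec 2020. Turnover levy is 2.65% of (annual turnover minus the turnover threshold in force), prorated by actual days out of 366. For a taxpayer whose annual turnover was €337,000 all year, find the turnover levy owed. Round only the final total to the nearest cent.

€5,944.91

1 Jan – 13 Sep 2020: 257 days, exemption €135,000 → (€337,000 − €135,000) × 2.65% × 257/366 = €3,758.8005
14 Sep – 31 Dec 2020: 109 days, exemption €60,000 → (€337,000 − €60,000) × 2.65% × 109/366 = €2,186.1052
Total = €5,944.9057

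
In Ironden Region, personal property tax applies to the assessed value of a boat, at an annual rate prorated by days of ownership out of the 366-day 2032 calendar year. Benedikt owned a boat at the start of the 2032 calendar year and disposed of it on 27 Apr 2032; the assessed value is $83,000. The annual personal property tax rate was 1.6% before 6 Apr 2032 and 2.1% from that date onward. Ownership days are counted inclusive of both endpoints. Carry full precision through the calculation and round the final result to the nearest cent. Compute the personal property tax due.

$453.10

1 Jan – 5 Apr 2032: 96 days at 1.6% → $83,000 × 1.6% × 96/366 = $348.3279
6 Apr – 27 Apr 2032: 22 days at 2.1% → $83,000 × 2.1% × 22/366 = $104.7705
Total = $453.0984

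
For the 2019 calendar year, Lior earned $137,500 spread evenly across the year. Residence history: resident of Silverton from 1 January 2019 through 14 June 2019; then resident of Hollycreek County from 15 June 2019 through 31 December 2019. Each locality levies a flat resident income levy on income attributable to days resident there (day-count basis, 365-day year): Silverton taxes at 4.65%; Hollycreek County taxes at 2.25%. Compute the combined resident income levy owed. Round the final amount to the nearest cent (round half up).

Silverton, 1 January – 14 June 2019: 165 days → $137,500 × 4.65% × 165/365 = $2,890.3253
Hollycreek County, 15 June – 31 December 2019: 200 days → $137,500 × 2.25% × 200/365 = $1,695.2055
Total = $4,585.5308

$4,585.53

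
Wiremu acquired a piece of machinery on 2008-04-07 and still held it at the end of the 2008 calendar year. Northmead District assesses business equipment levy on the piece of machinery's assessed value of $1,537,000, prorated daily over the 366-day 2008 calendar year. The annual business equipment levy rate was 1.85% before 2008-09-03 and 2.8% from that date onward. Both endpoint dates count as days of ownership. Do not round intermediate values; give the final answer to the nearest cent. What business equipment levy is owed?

2008-04-07 to 2008-09-02: 149 days at 1.85% → $1,537,000 × 1.85% × 149/366 = $11,575.7937
2008-09-03 to 2008-12-31: 120 days at 2.8% → $1,537,000 × 2.8% × 120/366 = $14,110.1639
Total = $25,685.9577

$25,685.96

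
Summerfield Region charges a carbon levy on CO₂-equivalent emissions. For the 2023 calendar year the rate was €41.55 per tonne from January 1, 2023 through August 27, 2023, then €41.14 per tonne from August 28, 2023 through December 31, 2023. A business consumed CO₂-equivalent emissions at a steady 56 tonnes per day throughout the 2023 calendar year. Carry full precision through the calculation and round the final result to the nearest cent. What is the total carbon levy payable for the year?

€846,389.04

January 1 – August 27, 2023: 239 days × 56 tonnes/day = 13,384 tonnes at €41.55/tonne → €556,105.20
August 28 – December 31, 2023: 126 days × 56 tonnes/day = 7,056 tonnes at €41.14/tonne → €290,283.84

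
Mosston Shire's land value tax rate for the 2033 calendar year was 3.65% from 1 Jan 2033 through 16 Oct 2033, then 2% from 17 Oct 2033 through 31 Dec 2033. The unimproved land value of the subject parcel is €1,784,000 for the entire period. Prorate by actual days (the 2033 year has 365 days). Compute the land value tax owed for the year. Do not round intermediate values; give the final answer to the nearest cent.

€58,986.86

1 Jan – 16 Oct 2033: 289 days at 3.65% → €1,784,000 × 3.65% × 289/365 = €51,557.6000
17 Oct – 31 Dec 2033: 76 days at 2% → €1,784,000 × 2% × 76/365 = €7,429.2603
Total = €58,986.8603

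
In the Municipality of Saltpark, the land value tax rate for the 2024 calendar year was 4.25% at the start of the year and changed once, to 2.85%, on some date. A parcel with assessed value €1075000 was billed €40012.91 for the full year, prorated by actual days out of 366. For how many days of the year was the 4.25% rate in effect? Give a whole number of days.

228 days

Let d = days at the first rate; then 366 − d days at the second rate.
€1075000 × [4.25%·d + 2.85%·(366−d)] / 366 = €40012.91
Solving gives d = 228, so the new rate took effect on 16 Aug 2024.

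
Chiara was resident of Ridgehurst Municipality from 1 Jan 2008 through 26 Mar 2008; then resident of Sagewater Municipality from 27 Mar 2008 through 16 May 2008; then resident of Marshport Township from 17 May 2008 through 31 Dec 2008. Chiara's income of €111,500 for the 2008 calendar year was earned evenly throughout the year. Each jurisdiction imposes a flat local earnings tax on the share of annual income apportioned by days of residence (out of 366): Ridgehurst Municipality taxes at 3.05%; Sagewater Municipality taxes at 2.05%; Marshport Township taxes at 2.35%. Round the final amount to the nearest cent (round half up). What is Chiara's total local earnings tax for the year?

Ridgehurst Municipality, 1 Jan – 26 Mar 2008: 86 days → €111,500 × 3.05% × 86/366 = €799.0833
Sagewater Municipality, 27 Mar – 16 May 2008: 51 days → €111,500 × 2.05% × 51/366 = €318.5061
Marshport Township, 17 May – 31 Dec 2008: 229 days → €111,500 × 2.35% × 229/366 = €1,639.4460
Total = €2,757.0355

€2,757.04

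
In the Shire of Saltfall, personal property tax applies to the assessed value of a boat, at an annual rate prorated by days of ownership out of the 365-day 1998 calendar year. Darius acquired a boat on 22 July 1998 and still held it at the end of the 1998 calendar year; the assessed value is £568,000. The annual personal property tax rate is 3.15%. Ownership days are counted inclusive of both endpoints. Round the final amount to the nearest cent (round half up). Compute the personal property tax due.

£7,990.13

Days held (22 July – 31 December 1998): 163 out of 365
Tax = £568,000 × 3.15% × 163/365 = £7,990.1260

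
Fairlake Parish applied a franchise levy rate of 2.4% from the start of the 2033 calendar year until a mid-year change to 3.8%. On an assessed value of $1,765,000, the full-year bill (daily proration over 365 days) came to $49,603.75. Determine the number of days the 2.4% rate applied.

Let d = days at the first rate; then 365 − d days at the second rate.
$1,765,000 × [2.4%·d + 3.8%·(365−d)] / 365 = $49,603.75
Solving gives d = 258, so the new rate took effect on September 16, 2033.

258 days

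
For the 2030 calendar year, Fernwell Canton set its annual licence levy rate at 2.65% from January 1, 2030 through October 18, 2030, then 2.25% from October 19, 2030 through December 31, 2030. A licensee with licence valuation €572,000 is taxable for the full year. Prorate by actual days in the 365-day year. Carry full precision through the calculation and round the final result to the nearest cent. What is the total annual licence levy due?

€14,694.13

January 1 – October 18, 2030: 291 days at 2.65% → €572,000 × 2.65% × 291/365 = €12,084.8712
October 19 – December 31, 2030: 74 days at 2.25% → €572,000 × 2.25% × 74/365 = €2,609.2603
Total = €14,694.1315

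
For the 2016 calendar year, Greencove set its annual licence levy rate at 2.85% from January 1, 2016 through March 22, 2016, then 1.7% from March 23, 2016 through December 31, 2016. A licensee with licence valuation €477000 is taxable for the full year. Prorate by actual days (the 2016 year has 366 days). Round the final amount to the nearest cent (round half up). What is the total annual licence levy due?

€9337.99

January 1 – March 22, 2016: 82 days at 2.85% → €477000 × 2.85% × 82/366 = €3045.7623
March 23 – December 31, 2016: 284 days at 1.7% → €477000 × 1.7% × 284/366 = €6292.2295
Total = €9337.9918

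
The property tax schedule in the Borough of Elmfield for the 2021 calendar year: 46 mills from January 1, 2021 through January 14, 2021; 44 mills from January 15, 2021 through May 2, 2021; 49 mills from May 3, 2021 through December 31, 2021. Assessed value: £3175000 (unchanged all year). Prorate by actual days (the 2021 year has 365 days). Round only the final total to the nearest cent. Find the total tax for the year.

January 1 – January 14, 2021: 14 days at 46 mills → £3175000 × 4.6% × 14/365 = £5601.9178
January 15 – May 2, 2021: 108 days at 44 mills → £3175000 × 4.4% × 108/365 = £41335.8904
May 3 – December 31, 2021: 243 days at 49 mills → £3175000 × 4.9% × 243/365 = £103574.5890
Total = £150512.3973

£150512.40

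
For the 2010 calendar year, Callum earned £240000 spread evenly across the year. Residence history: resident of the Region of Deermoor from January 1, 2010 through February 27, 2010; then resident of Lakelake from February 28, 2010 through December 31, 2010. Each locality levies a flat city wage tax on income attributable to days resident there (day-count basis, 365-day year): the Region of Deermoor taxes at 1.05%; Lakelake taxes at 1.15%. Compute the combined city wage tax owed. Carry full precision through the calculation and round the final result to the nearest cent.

The Region of Deermoor, January 1 – February 27, 2010: 58 days → £240000 × 1.05% × 58/365 = £400.4384
Lakelake, February 28 – December 31, 2010: 307 days → £240000 × 1.15% × 307/365 = £2321.4247
Total = £2721.8630

£2721.86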